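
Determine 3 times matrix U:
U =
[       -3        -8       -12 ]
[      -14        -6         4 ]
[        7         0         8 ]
3U =
[       -9       -24       -36 ]
[      -42       -18        12 ]
[       21         0        24 ]

Scalar multiplication is elementwise: (3U)[i][j] = 3 * U[i][j].
  (3U)[0][0] = 3 * (-3) = -9
  (3U)[0][1] = 3 * (-8) = -24
  (3U)[0][2] = 3 * (-12) = -36
  (3U)[1][0] = 3 * (-14) = -42
  (3U)[1][1] = 3 * (-6) = -18
  (3U)[1][2] = 3 * (4) = 12
  (3U)[2][0] = 3 * (7) = 21
  (3U)[2][1] = 3 * (0) = 0
  (3U)[2][2] = 3 * (8) = 24
3U =
[       -9       -24       -36 ]
[      -42       -18        12 ]
[       21         0        24 ]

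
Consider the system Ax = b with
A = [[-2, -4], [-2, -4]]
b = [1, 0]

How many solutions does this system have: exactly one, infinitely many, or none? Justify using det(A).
No solution

det(A) = (-2)*(-4) - (-4)*(-2) = 0, so A is singular.
The column space of A is span(column 1) = span([-2, -2]).
b = [1, 0] is not a scalar multiple of column 1, so b ∉ column space and the system is inconsistent — no solution.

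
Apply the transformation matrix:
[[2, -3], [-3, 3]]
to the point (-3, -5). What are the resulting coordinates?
(9, -6)

Matrix multiplication:
[[2, -3], [-3, 3]] × [-3, -5]ᵀ
= [2×-3 + -3×-5, -3×-3 + 3×-5]ᵀ
= [9.0000, -6.0000]ᵀ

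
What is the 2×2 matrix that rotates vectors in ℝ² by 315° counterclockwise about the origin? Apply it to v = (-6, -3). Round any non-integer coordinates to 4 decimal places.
R = [[√2/2, √2/2], [-√2/2, √2/2]]; R·v = (-6.3640, 2.1213)

A counterclockwise rotation by angle θ in ℝ² has matrix R(θ) = [[cos θ, -sin θ], [sin θ, cos θ]].
For θ = 315°: cos θ = √2/2, sin θ = -√2/2.
R(315°) = [[√2/2, √2/2], [-√2/2, √2/2]].
R·v = [√2/2·-6 + (√2/2)·-3, -√2/2·-6 + √2/2·-3] = (-6.3640, 2.1213).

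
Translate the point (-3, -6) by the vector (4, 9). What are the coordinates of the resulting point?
(1, 3)

Translation by (4, 9):
x' = -3 + 4 = 1
y' = -6 + 9 = 3
Homogeneous matrix: [[1, 0, 4], [0, 1, 9], [0, 0, 1]]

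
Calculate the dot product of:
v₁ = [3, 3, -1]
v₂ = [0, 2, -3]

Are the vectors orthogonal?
9, No

The dot product is the sum of products of corresponding components.
v₁·v₂ = (3)*(0) + (3)*(2) + (-1)*(-3) = 0 + 6 + 3 = 9.
Two vectors are orthogonal iff their dot product is 0; here the dot product is 9, so the vectors are not orthogonal.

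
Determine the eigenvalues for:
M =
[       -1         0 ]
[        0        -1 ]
λ = -1, -1

Solve det(M - λI) = 0. For a 2×2 matrix the characteristic equation is λ² - (trace)λ + det = 0.
trace(M) = a + d = -1 - 1 = -2.
det(M) = a*d - b*c = (-1)*(-1) - (0)*(0) = 1 - 0 = 1.
Characteristic equation: λ² - (-2)λ + (1) = 0.
Discriminant = (-2)² - 4*(1) = 4 - 4 = 0.
λ = (-2 ± √0) / 2 = (-2 ± 0) / 2 = -1, -1.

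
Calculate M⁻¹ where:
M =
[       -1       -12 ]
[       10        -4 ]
det(M) = 124
M⁻¹ =
[    -1/31      3/31 ]
[    -5/62    -1/124 ]

For a 2×2 matrix M = [[a, b], [c, d]] with det(M) ≠ 0, M⁻¹ = (1/det(M)) * [[d, -b], [-c, a]].
det(M) = (-1)*(-4) - (-12)*(10) = 4 + 120 = 124.
M⁻¹ = (1/124) * [[-4, 12], [-10, -1]].
Dividing each entry by 124 and reducing:
M⁻¹ =
[    -1/31      3/31 ]
[    -5/62    -1/124 ]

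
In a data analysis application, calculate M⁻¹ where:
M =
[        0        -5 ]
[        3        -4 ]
det(M) = 15
M⁻¹ =
[    -4/15       1/3 ]
[     -1/5         0 ]

For a 2×2 matrix M = [[a, b], [c, d]] with det(M) ≠ 0, M⁻¹ = (1/det(M)) * [[d, -b], [-c, a]].
det(M) = (0)*(-4) - (-5)*(3) = 0 + 15 = 15.
M⁻¹ = (1/15) * [[-4, 5], [-3, 0]].
Dividing each entry by 15 and reducing:
M⁻¹ =
[    -4/15       1/3 ]
[     -1/5         0 ]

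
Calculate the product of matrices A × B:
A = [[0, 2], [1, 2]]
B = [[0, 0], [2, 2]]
[[4, 4], [4, 4]]

Matrix multiplication:
C[0][0] = 0×0 + 2×2 = 4
C[0][1] = 0×0 + 2×2 = 4
C[1][0] = 1×0 + 2×2 = 4
C[1][1] = 1×0 + 2×2 = 4
Result: [[4, 4], [4, 4]]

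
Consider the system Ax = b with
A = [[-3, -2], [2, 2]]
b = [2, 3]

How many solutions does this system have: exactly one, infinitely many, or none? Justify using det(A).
Exactly one solution

Compute det(A) = (-3)*(2) - (-2)*(2) = -2.
Because det(A) ≠ 0, A is invertible and Ax = b has a unique solution for every b (here x = A⁻¹ b).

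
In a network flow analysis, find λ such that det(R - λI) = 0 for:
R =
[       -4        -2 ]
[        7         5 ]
λ = -2, 3

Solve det(R - λI) = 0. For a 2×2 matrix the characteristic equation is λ² - (trace)λ + det = 0.
trace(R) = a + d = -4 + 5 = 1.
det(R) = a*d - b*c = (-4)*(5) - (-2)*(7) = -20 + 14 = -6.
Characteristic equation: λ² - (1)λ + (-6) = 0.
Discriminant = (1)² - 4*(-6) = 1 + 24 = 25.
λ = (1 ± √25) / 2 = (1 ± 5) / 2 = -2, 3.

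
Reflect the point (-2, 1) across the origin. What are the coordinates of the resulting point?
(2, -1)

Reflection across origin: (-2, 1) → (2, -1)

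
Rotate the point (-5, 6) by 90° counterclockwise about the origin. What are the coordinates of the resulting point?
(-6, -5)

Rotation matrix R(θ) = [[cos θ, -sin θ], [sin θ, cos θ]]; for θ = 90°:
R = [[0, -1], [1, 0]]
Result: R × [-5, 6]ᵀ = [0·-5 + (-1)·6, 1·-5 + (0)·6]ᵀ = (-6, -5)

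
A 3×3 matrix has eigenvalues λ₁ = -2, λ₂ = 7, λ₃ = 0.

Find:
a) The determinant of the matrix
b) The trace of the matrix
det = 0, trace = 5

Two standard eigenvalue identities:
- det(A) equals the product of the eigenvalues (counted with multiplicity).
- trace(A) equals the sum of the eigenvalues.
det(A) = (-2)*(7)*(0) = 0.
trace(A) = -2 + 7 + 0 = 5.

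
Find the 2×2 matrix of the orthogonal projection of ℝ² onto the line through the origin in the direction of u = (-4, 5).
[[16/41, -20/41], [-20/41, 25/41]]

The orthogonal projection onto the line spanned by a nonzero vector u = (a, b) has matrix P = (u uᵀ) / (uᵀ u) = (1/(a² + b²)) · [[a², ab], [ab, b²]].
Here u = (-4, 5), so a² + b² = 16 + 25 = 41.
P = (1/41) · [[16, -20], [-20, 25]] = [[16/41, -20/41], [-20/41, 25/41]].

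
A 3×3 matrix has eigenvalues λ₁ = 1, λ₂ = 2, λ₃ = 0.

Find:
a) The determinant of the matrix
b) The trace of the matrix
det = 0, trace = 3

Two standard eigenvalue identities:
- det(A) equals the product of the eigenvalues (counted with multiplicity).
- trace(A) equals the sum of the eigenvalues.
det(A) = (1)*(2)*(0) = 0.
trace(A) = 1 + 2 + 0 = 3.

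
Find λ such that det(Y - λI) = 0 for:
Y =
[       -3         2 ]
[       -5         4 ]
λ = -1, 2

Solve det(Y - λI) = 0. For a 2×2 matrix the characteristic equation is λ² - (trace)λ + det = 0.
trace(Y) = a + d = -3 + 4 = 1.
det(Y) = a*d - b*c = (-3)*(4) - (2)*(-5) = -12 + 10 = -2.
Characteristic equation: λ² - (1)λ + (-2) = 0.
Discriminant = (1)² - 4*(-2) = 1 + 8 = 9.
λ = (1 ± √9) / 2 = (1 ± 3) / 2 = -1, 2.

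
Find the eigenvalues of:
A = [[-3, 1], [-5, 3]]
λ = -2, 2

Solve det(A - λI) = 0. For a 2×2 matrix this is λ² - (trace)λ + det = 0.
trace(A) = -3 + 3 = 0.
det(A) = (-3)*(3) - (1)*(-5) = -9 + 5 = -4.
Characteristic equation: λ² - (0)λ + (-4) = 0.
Discriminant: (0)² - 4*(-4) = 0 + 16 = 16.
Roots: λ = (0 ± √16) / 2 = -2, 2.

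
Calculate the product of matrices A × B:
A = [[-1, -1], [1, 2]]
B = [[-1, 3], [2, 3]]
[[-1, -6], [3, 9]]

Matrix multiplication:
C[0][0] = -1×-1 + -1×2 = -1
C[0][1] = -1×3 + -1×3 = -6
C[1][0] = 1×-1 + 2×2 = 3
C[1][1] = 1×3 + 2×3 = 9
Result: [[-1, -6], [3, 9]]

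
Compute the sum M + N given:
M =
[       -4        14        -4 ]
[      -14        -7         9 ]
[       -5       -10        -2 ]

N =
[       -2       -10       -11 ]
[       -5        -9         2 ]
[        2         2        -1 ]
M + N =
[       -6         4       -15 ]
[      -19       -16        11 ]
[       -3        -8        -3 ]

Matrix addition is elementwise: (M+N)[i][j] = M[i][j] + N[i][j].
  (M+N)[0][0] = (-4) + (-2) = -6
  (M+N)[0][1] = (14) + (-10) = 4
  (M+N)[0][2] = (-4) + (-11) = -15
  (M+N)[1][0] = (-14) + (-5) = -19
  (M+N)[1][1] = (-7) + (-9) = -16
  (M+N)[1][2] = (9) + (2) = 11
  (M+N)[2][0] = (-5) + (2) = -3
  (M+N)[2][1] = (-10) + (2) = -8
  (M+N)[2][2] = (-2) + (-1) = -3
M + N =
[       -6         4       -15 ]
[      -19       -16        11 ]
[       -3        -8        -3 ]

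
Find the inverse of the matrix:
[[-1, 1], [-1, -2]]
[[-2/3, -1/3], [1/3, -1/3]]

For [[a,b],[c,d]], inverse = (1/det)·[[d,-b],[-c,a]]
det = -1·-2 - 1·-1 = 3
Inverse = (1/3)·[[-2, -1], [1, -1]]
        = [[-2/3, -1/3], [1/3, -1/3]]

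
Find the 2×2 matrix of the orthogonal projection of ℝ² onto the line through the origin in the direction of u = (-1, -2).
[[1/5, 2/5], [2/5, 4/5]]

The orthogonal projection onto the line spanned by a nonzero vector u = (a, b) has matrix P = (u uᵀ) / (uᵀ u) = (1/(a² + b²)) · [[a², ab], [ab, b²]].
Here u = (-1, -2), so a² + b² = 1 + 4 = 5.
P = (1/5) · [[1, 2], [2, 4]] = [[1/5, 2/5], [2/5, 4/5]].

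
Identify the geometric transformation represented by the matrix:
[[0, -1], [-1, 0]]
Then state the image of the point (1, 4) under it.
reflection across the line y = -x; image of (1, 4) is (-4, -1)

This is a symmetric orthogonal matrix with determinant -1, which characterizes a reflection in ℝ².
The matrix [[0, -1], [-1, 0]] represents: reflection across the line y = -x.
Applying it to (1, 4): [0·1 + -1·4, -1·1 + 0·4] = (-4, -1).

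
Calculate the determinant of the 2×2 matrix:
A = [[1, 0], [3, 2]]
2

For A = [[a, b], [c, d]], det(A) = a*d - b*c.
det(A) = (1)*(2) - (0)*(3) = 2 - 0 = 2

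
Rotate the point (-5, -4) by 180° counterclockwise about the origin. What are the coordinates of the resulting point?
(5, 4)

Rotation matrix R(θ) = [[cos θ, -sin θ], [sin θ, cos θ]]; for θ = 180°:
R = [[-1, 0], [0, -1]]
Result: R × [-5, -4]ᵀ = [-1·-5 + (0)·-4, 0·-5 + (-1)·-4]ᵀ = (5, 4)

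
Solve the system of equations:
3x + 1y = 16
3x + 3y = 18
x = 5, y = 1

Use elimination (row reduction):
Equation 1: 3x + 1y = 16.
Equation 2: 3x + 3y = 18.
Multiply Eq1 by 3 and Eq2 by 3: 9x + 3y = 48;  9x + 9y = 54.
Subtract: (6)y = 6, so y = 1.
Back-substitute into Eq1: 3x + 1*(1) = 16, so x = 5.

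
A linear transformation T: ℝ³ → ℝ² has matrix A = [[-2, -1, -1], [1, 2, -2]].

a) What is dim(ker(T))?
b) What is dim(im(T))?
dim(ker) = 1, dim(im) = 2

The two rows are not scalar multiples of one another (no single k satisfies row 2 = k × row 1), so they are linearly independent.
Thus rank(A) = 2.
dim(im(T)) = rank(A) = 2.
By the rank-nullity theorem applied to T: ℝ³ → ℝ², rank(A) + nullity(A) = 3 (the domain dimension), so dim(ker(T)) = 3 - 2 = 1.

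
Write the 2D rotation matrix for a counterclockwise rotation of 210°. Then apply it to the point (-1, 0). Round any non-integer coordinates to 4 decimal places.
R = [[-√3/2, 1/2], [-1/2, -√3/2]]; R·(-1, 0) = (0.8660, 0.5000)

Rotation matrix formula: R(θ) = [[cos θ, -sin θ], [sin θ, cos θ]]
For θ = 210°:
cos(210°) = -√3/2
sin(210°) = -1/2
R = [[-√3/2, 1/2], [-1/2, -√3/2]]
Apply to (-1, 0): [-√3/2·-1 + (1/2)·0, -1/2·-1 + -√3/2·0] = (0.8660, 0.5000)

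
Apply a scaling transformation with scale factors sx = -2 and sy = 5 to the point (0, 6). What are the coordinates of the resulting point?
(0, 30)

Scaling matrix:
[[-2, 0], [0, 5]]
Result: (0 × -2, 6 × 5) = (0, 30)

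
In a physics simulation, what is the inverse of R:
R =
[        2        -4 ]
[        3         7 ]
det(R) = 26
R⁻¹ =
[     7/26      2/13 ]
[    -3/26      1/13 ]

For a 2×2 matrix R = [[a, b], [c, d]] with det(R) ≠ 0, R⁻¹ = (1/det(R)) * [[d, -b], [-c, a]].
det(R) = (2)*(7) - (-4)*(3) = 14 + 12 = 26.
R⁻¹ = (1/26) * [[7, 4], [-3, 2]].
Dividing each entry by 26 and reducing:
R⁻¹ =
[     7/26      2/13 ]
[    -3/26      1/13 ]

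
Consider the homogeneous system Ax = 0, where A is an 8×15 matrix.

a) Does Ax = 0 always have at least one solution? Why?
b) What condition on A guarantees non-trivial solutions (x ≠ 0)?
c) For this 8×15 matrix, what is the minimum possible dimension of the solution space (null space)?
a) Yes, x = 0 is always a solution. b) When A has linearly dependent columns (rank < n). c) Minimum nullity = 7.

a) x = 0 satisfies A·0 = 0, so the zero vector is always a solution.
b) Non-trivial solutions exist iff the columns of A are linearly dependent, equivalently rank(A) < n (the number of columns).
c) By rank-nullity, rank(A) + nullity(A) = n = 15. Since A has only 8 rows, rank(A) ≤ 8, so nullity(A) ≥ 15 - 8 = 7.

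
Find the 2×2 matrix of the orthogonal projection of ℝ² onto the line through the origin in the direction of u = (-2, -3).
[[4/13, 6/13], [6/13, 9/13]]

The orthogonal projection onto the line spanned by a nonzero vector u = (a, b) has matrix P = (u uᵀ) / (uᵀ u) = (1/(a² + b²)) · [[a², ab], [ab, b²]].
Here u = (-2, -3), so a² + b² = 4 + 9 = 13.
P = (1/13) · [[4, 6], [6, 9]] = [[4/13, 6/13], [6/13, 9/13]].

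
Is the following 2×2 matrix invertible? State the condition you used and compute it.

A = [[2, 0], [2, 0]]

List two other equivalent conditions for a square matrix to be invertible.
No, not invertible; det(A) = 0 (two rows are equal, so the rows are linearly dependent). Equivalent conditions (failing for this A): rank(A) < 2; Ax = 0 has non-trivial solutions; 0 is an eigenvalue; the columns are linearly dependent.

To check invertibility, compute det(A).
In this matrix, row 0 and the last row are identical, so one row is a scalar multiple of another and the rows are linearly dependent.
A matrix with linearly dependent rows has det = 0 and is not invertible.
Equivalent failed conditions:
- rank(A) < 2.
- Ax = 0 has non-trivial solutions.
- 0 is an eigenvalue.
- The columns are linearly dependent.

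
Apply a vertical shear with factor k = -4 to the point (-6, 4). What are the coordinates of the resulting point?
(-6, 28)

Shear matrix for vertical shear with factor k = -4:
[[1, 0], [-4, 1]]
Result: (-6, 4) → (-6, 28)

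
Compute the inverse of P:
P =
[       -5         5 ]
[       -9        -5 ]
det(P) = 70
P⁻¹ =
[    -1/14     -1/14 ]
[     9/70     -1/14 ]

For a 2×2 matrix P = [[a, b], [c, d]] with det(P) ≠ 0, P⁻¹ = (1/det(P)) * [[d, -b], [-c, a]].
det(P) = (-5)*(-5) - (5)*(-9) = 25 + 45 = 70.
P⁻¹ = (1/70) * [[-5, -5], [9, -5]].
Dividing each entry by 70 and reducing:
P⁻¹ =
[    -1/14     -1/14 ]
[     9/70     -1/14 ]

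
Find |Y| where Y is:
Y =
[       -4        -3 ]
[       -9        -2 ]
det(Y) = -19

For a 2×2 matrix [[a, b], [c, d]], det = a*d - b*c.
det(Y) = (-4)*(-2) - (-3)*(-9) = 8 - 27 = -19.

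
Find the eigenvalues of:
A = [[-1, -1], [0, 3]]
λ = -1, 3

Solve det(A - λI) = 0. For a 2×2 matrix this is λ² - (trace)λ + det = 0.
trace(A) = -1 + 3 = 2.
det(A) = (-1)*(3) - (-1)*(0) = -3 - 0 = -3.
Characteristic equation: λ² - (2)λ + (-3) = 0.
Discriminant: (2)² - 4*(-3) = 4 + 12 = 16.
Roots: λ = (2 ± √16) / 2 = -1, 3.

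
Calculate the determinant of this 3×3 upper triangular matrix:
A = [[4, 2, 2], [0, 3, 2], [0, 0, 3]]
36

The determinant of a triangular matrix is the product of its diagonal entries (the off-diagonal entries above the diagonal do not affect it).
det(A) = (4) * (3) * (3) = 36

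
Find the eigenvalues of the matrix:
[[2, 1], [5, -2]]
λ = -3 and λ = 3

Characteristic equation: det(A - λI) = 0
λ² - (trace)λ + (det) = 0
λ² - (0)λ + (-9) = 0
λ² - 0λ - 9 = 0
Solving: λ = -3, 3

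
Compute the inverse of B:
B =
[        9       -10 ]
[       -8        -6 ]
det(B) = -134
B⁻¹ =
[     3/67     -5/67 ]
[    -4/67    -9/134 ]

For a 2×2 matrix B = [[a, b], [c, d]] with det(B) ≠ 0, B⁻¹ = (1/det(B)) * [[d, -b], [-c, a]].
det(B) = (9)*(-6) - (-10)*(-8) = -54 - 80 = -134.
B⁻¹ = (1/-134) * [[-6, 10], [8, 9]].
Dividing each entry by -134 and reducing:
B⁻¹ =
[     3/67     -5/67 ]
[    -4/67    -9/134 ]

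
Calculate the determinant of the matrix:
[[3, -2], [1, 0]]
2

For a 2×2 matrix [[a, b], [c, d]], det = ad - bc
det = (3)(0) - (-2)(1) = 0 - -2 = 2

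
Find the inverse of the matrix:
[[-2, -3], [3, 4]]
[[4, 3], [-3, -2]]

For [[a,b],[c,d]], inverse = (1/det)·[[d,-b],[-c,a]]
det = -2·4 - -3·3 = 1
Inverse = (1/1)·[[4, 3], [-3, -2]]
        = [[4, 3], [-3, -2]]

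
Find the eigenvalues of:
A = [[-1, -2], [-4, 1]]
λ = -3, 3

Solve det(A - λI) = 0. For a 2×2 matrix this is λ² - (trace)λ + det = 0.
trace(A) = -1 + 1 = 0.
det(A) = (-1)*(1) - (-2)*(-4) = -1 - 8 = -9.
Characteristic equation: λ² - (0)λ + (-9) = 0.
Discriminant: (0)² - 4*(-9) = 0 + 36 = 36.
Roots: λ = (0 ± √36) / 2 = -3, 3.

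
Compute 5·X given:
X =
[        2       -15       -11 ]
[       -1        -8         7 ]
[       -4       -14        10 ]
5X =
[       10       -75       -55 ]
[       -5       -40        35 ]
[      -20       -70        50 ]

Scalar multiplication is elementwise: (5X)[i][j] = 5 * X[i][j].
  (5X)[0][0] = 5 * (2) = 10
  (5X)[0][1] = 5 * (-15) = -75
  (5X)[0][2] = 5 * (-11) = -55
  (5X)[1][0] = 5 * (-1) = -5
  (5X)[1][1] = 5 * (-8) = -40
  (5X)[1][2] = 5 * (7) = 35
  (5X)[2][0] = 5 * (-4) = -20
  (5X)[2][1] = 5 * (-14) = -70
  (5X)[2][2] = 5 * (10) = 50
5X =
[       10       -75       -55 ]
[       -5       -40        35 ]
[      -20       -70        50 ]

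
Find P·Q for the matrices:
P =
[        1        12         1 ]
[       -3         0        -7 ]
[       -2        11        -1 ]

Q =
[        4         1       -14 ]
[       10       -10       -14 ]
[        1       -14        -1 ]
PQ =
[      125      -133      -183 ]
[      -19        95        49 ]
[      101       -98      -125 ]

Matrix multiplication: (PQ)[i][j] = sum over k of P[i][k] * Q[k][j].
  (PQ)[0][0] = (1)*(4) + (12)*(10) + (1)*(1) = 125
  (PQ)[0][1] = (1)*(1) + (12)*(-10) + (1)*(-14) = -133
  (PQ)[0][2] = (1)*(-14) + (12)*(-14) + (1)*(-1) = -183
  (PQ)[1][0] = (-3)*(4) + (0)*(10) + (-7)*(1) = -19
  (PQ)[1][1] = (-3)*(1) + (0)*(-10) + (-7)*(-14) = 95
  (PQ)[1][2] = (-3)*(-14) + (0)*(-14) + (-7)*(-1) = 49
  (PQ)[2][0] = (-2)*(4) + (11)*(10) + (-1)*(1) = 101
  (PQ)[2][1] = (-2)*(1) + (11)*(-10) + (-1)*(-14) = -98
  (PQ)[2][2] = (-2)*(-14) + (11)*(-14) + (-1)*(-1) = -125
PQ =
[      125      -133      -183 ]
[      -19        95        49 ]
[      101       -98      -125 ]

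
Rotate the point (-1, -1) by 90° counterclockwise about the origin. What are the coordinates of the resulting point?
(1, -1)

Rotation matrix R(θ) = [[cos θ, -sin θ], [sin θ, cos θ]]; for θ = 90°:
R = [[0, -1], [1, 0]]
Result: R × [-1, -1]ᵀ = [0·-1 + (-1)·-1, 1·-1 + (0)·-1]ᵀ = (1, -1)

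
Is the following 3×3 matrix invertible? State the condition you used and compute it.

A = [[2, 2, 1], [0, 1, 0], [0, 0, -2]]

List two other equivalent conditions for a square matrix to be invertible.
Yes, invertible; det(A) = -4 ≠ 0. Equivalent conditions: rank(A) = 3; Ax = 0 has only the trivial solution; 0 is not an eigenvalue; the columns of A are linearly independent.

To check invertibility, compute det(A).
The given matrix is triangular, so det(A) equals the product of its diagonal entries = -4 ≠ 0.
Since det(A) ≠ 0, A is invertible.
Equivalent conditions for a square matrix A to be invertible:
- rank(A) = 3 (full rank).
- The homogeneous system Ax = 0 has only the trivial solution x = 0.
- 0 is not an eigenvalue of A.
- The columns (equivalently rows) of A are linearly independent.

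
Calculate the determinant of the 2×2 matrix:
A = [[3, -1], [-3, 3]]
6

For A = [[a, b], [c, d]], det(A) = a*d - b*c.
det(A) = (3)*(3) - (-1)*(-3) = 9 - 3 = 6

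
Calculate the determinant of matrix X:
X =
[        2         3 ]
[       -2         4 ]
det(X) = 14

For a 2×2 matrix [[a, b], [c, d]], det = a*d - b*c.
det(X) = (2)*(4) - (3)*(-2) = 8 + 6 = 14.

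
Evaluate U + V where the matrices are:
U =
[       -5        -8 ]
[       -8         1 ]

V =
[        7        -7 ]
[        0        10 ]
U + V =
[        2       -15 ]
[       -8        11 ]

Matrix addition is elementwise: (U+V)[i][j] = U[i][j] + V[i][j].
  (U+V)[0][0] = (-5) + (7) = 2
  (U+V)[0][1] = (-8) + (-7) = -15
  (U+V)[1][0] = (-8) + (0) = -8
  (U+V)[1][1] = (1) + (10) = 11
U + V =
[        2       -15 ]
[       -8        11 ]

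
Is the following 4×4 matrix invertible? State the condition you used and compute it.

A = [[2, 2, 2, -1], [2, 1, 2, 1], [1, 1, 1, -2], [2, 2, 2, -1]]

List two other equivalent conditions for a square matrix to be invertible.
No, not invertible; det(A) = 0 (two rows are equal, so the rows are linearly dependent). Equivalent conditions (failing for this A): rank(A) < 4; Ax = 0 has non-trivial solutions; 0 is an eigenvalue; the columns are linearly dependent.

To check invertibility, compute det(A).
In this matrix, row 0 and the last row are identical, so one row is a scalar multiple of another and the rows are linearly dependent.
A matrix with linearly dependent rows has det = 0 and is not invertible.
Equivalent failed conditions:
- rank(A) < 4.
- Ax = 0 has non-trivial solutions.
- 0 is an eigenvalue.
- The columns are linearly dependent.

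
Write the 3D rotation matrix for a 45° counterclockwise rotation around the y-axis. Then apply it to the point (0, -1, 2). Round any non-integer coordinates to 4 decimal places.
R = [[√2/2, 0, √2/2], [0, 1, 0], [-√2/2, 0, √2/2]]; R·(0, -1, 2) = (1.4142, -1.0000, 1.4142)

Rotation matrix for 45° around y-axis:
cos(45°) = √2/2, sin(45°) = √2/2
R = [[√2/2, 0, √2/2], [0, 1, 0], [-√2/2, 0, √2/2]]
Apply to (0, -1, 2): R·[0, -1, 2]ᵀ = (1.4142, -1.0000, 1.4142)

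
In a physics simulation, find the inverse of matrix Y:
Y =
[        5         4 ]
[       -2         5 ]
det(Y) = 33
Y⁻¹ =
[     5/33     -4/33 ]
[     2/33      5/33 ]

For a 2×2 matrix Y = [[a, b], [c, d]] with det(Y) ≠ 0, Y⁻¹ = (1/det(Y)) * [[d, -b], [-c, a]].
det(Y) = (5)*(5) - (4)*(-2) = 25 + 8 = 33.
Y⁻¹ = (1/33) * [[5, -4], [2, 5]].
Dividing each entry by 33 and reducing:
Y⁻¹ =
[     5/33     -4/33 ]
[     2/33      5/33 ]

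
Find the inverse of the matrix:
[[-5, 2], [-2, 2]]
[[-1/3, 1/3], [-1/3, 5/6]]

For [[a,b],[c,d]], inverse = (1/det)·[[d,-b],[-c,a]]
det = -5·2 - 2·-2 = -6
Inverse = (1/-6)·[[2, -2], [2, -5]]
        = [[-1/3, 1/3], [-1/3, 5/6]]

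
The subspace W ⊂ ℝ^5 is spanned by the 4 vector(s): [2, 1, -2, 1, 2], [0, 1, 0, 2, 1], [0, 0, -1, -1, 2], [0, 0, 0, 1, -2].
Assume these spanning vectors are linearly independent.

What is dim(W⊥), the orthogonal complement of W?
dim(W⊥) = 1

For any subspace W of ℝ^n, dim(W) + dim(W⊥) = n (the whole-space dimension).
Here the given 4 vectors are linearly independent, so dim(W) = 4.
Thus dim(W⊥) = n - dim(W) = 5 - 4 = 1.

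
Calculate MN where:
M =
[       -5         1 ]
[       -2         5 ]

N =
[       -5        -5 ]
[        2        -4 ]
MN =
[       27        21 ]
[       20       -10 ]

Matrix multiplication: (MN)[i][j] = sum over k of M[i][k] * N[k][j].
  (MN)[0][0] = (-5)*(-5) + (1)*(2) = 27
  (MN)[0][1] = (-5)*(-5) + (1)*(-4) = 21
  (MN)[1][0] = (-2)*(-5) + (5)*(2) = 20
  (MN)[1][1] = (-2)*(-5) + (5)*(-4) = -10
MN =
[       27        21 ]
[       20       -10 ]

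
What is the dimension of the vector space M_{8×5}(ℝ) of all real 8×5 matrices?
Dimension = 40

A real 8×5 matrix is determined by its 8·5 = 40 independent entries.
A standard basis is {E_ij : 1 ≤ i ≤ 8, 1 ≤ j ≤ 5}, where E_ij has a 1 in position (i, j) and 0 elsewhere — there are 40 such matrices, and they are linearly independent and span M_{8×5}(ℝ).
Therefore dim(M_{8×5}(ℝ)) = 40.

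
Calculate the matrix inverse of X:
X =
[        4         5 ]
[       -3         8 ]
det(X) = 47
X⁻¹ =
[     8/47     -5/47 ]
[     3/47      4/47 ]

For a 2×2 matrix X = [[a, b], [c, d]] with det(X) ≠ 0, X⁻¹ = (1/det(X)) * [[d, -b], [-c, a]].
det(X) = (4)*(8) - (5)*(-3) = 32 + 15 = 47.
X⁻¹ = (1/47) * [[8, -5], [3, 4]].
Dividing each entry by 47 and reducing:
X⁻¹ =
[     8/47     -5/47 ]
[     3/47      4/47 ]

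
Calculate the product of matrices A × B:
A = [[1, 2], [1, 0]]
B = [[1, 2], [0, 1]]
[[1, 4], [1, 2]]

Matrix multiplication:
C[0][0] = 1×1 + 2×0 = 1
C[0][1] = 1×2 + 2×1 = 4
C[1][0] = 1×1 + 0×0 = 1
C[1][1] = 1×2 + 0×1 = 2
Result: [[1, 4], [1, 2]]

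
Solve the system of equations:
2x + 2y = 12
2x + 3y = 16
x = 2, y = 4

Use elimination (row reduction):
Equation 1: 2x + 2y = 12.
Equation 2: 2x + 3y = 16.
Multiply Eq1 by 2 and Eq2 by 2: 4x + 4y = 24;  4x + 6y = 32.
Subtract: (2)y = 8, so y = 4.
Back-substitute into Eq1: 2x + 2*(4) = 12, so x = 2.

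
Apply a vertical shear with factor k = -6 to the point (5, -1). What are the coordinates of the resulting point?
(5, -31)

Shear matrix for vertical shear with factor k = -6:
[[1, 0], [-6, 1]]
Result: (5, -1) → (5, -31)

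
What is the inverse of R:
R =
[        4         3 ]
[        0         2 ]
det(R) = 8
R⁻¹ =
[      1/4      -3/8 ]
[        0       1/2 ]

For a 2×2 matrix R = [[a, b], [c, d]] with det(R) ≠ 0, R⁻¹ = (1/det(R)) * [[d, -b], [-c, a]].
det(R) = (4)*(2) - (3)*(0) = 8 - 0 = 8.
R⁻¹ = (1/8) * [[2, -3], [0, 4]].
Dividing each entry by 8 and reducing:
R⁻¹ =
[      1/4      -3/8 ]
[        0       1/2 ]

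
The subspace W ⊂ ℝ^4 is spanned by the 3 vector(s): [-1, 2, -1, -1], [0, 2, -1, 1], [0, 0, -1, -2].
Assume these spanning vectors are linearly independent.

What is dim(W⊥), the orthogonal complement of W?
dim(W⊥) = 1

For any subspace W of ℝ^n, dim(W) + dim(W⊥) = n (the whole-space dimension).
Here the given 3 vectors are linearly independent, so dim(W) = 3.
Thus dim(W⊥) = n - dim(W) = 4 - 3 = 1.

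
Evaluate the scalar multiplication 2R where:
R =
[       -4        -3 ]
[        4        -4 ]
2R =
[       -8        -6 ]
[        8        -8 ]

Scalar multiplication is elementwise: (2R)[i][j] = 2 * R[i][j].
  (2R)[0][0] = 2 * (-4) = -8
  (2R)[0][1] = 2 * (-3) = -6
  (2R)[1][0] = 2 * (4) = 8
  (2R)[1][1] = 2 * (-4) = -8
2R =
[       -8        -6 ]
[        8        -8 ]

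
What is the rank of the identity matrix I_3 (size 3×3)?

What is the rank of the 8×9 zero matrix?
rank(I_3) = 3, rank(0) = 0

The identity I_3 has 3 columns that are the standard basis vectors e_1, …, e_3. These are linearly independent, so all 3 columns are pivots and rank(I_3) = 3.
The 8×9 zero matrix has every entry zero, so every row is the zero row and there are no pivots; rank(0) = 0.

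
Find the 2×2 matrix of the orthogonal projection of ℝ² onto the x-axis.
[[1, 0], [0, 0]]

The orthogonal projection onto the line spanned by a nonzero vector u = (a, b) has matrix P = (u uᵀ) / (uᵀ u) = (1/(a² + b²)) · [[a², ab], [ab, b²]].
Here u = (1, 0), so a² + b² = 1 + 0 = 1.
P = (1/1) · [[1, 0], [0, 0]] = [[1, 0], [0, 0]].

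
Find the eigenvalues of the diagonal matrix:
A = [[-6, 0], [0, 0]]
λ₁ = -6, λ₂ = 0

The characteristic polynomial of A is det(A - λI) = (-6 - λ)(0 - λ) = 0.
The roots are λ = -6 and λ = 0, so the eigenvalues are the diagonal entries.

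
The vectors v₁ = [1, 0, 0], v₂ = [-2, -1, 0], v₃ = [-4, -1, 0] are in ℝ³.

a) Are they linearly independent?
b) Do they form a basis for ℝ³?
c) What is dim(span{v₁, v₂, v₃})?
Not independent, not a basis, dim(span) = 2

Check whether v₃ can be written as a linear combination of v₁ and v₂.
v₃ = (-2)·v₁ + (1)·v₂ = [-4, -1, 0], so the three vectors are linearly dependent.
Thus they do not form a basis for ℝ³, and dim(span{v₁, v₂, v₃}) = 2 (spanned by v₁ and v₂).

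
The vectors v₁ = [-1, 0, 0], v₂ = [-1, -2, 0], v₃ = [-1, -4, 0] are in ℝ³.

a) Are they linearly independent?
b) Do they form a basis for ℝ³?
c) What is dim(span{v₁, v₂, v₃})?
Not independent, not a basis, dim(span) = 2

Check whether v₃ can be written as a linear combination of v₁ and v₂.
v₃ = (-1)·v₁ + (2)·v₂ = [-1, -4, 0], so the three vectors are linearly dependent.
Thus they do not form a basis for ℝ³, and dim(span{v₁, v₂, v₃}) = 2 (spanned by v₁ and v₂).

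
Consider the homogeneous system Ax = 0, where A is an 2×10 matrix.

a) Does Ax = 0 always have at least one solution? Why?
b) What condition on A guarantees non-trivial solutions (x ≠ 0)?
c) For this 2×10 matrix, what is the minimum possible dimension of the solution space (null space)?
a) Yes, x = 0 is always a solution. b) When A has linearly dependent columns (rank < n). c) Minimum nullity = 8.

a) x = 0 satisfies A·0 = 0, so the zero vector is always a solution.
b) Non-trivial solutions exist iff the columns of A are linearly dependent, equivalently rank(A) < n (the number of columns).
c) By rank-nullity, rank(A) + nullity(A) = n = 10. Since A has only 2 rows, rank(A) ≤ 2, so nullity(A) ≥ 10 - 2 = 8.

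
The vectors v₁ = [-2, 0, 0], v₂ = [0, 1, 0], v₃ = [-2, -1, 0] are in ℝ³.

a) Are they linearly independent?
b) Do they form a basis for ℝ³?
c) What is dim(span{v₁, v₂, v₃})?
Not independent, not a basis, dim(span) = 2

Check whether v₃ can be written as a linear combination of v₁ and v₂.
v₃ = (1)·v₁ + (-1)·v₂ = [-2, -1, 0], so the three vectors are linearly dependent.
Thus they do not form a basis for ℝ³, and dim(span{v₁, v₂, v₃}) = 2 (spanned by v₁ and v₂).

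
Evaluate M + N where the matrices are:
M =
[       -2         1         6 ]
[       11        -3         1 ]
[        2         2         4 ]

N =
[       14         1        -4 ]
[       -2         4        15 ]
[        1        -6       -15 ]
M + N =
[       12         2         2 ]
[        9         1        16 ]
[        3        -4       -11 ]

Matrix addition is elementwise: (M+N)[i][j] = M[i][j] + N[i][j].
  (M+N)[0][0] = (-2) + (14) = 12
  (M+N)[0][1] = (1) + (1) = 2
  (M+N)[0][2] = (6) + (-4) = 2
  (M+N)[1][0] = (11) + (-2) = 9
  (M+N)[1][1] = (-3) + (4) = 1
  (M+N)[1][2] = (1) + (15) = 16
  (M+N)[2][0] = (2) + (1) = 3
  (M+N)[2][1] = (2) + (-6) = -4
  (M+N)[2][2] = (4) + (-15) = -11
M + N =
[       12         2         2 ]
[        9         1        16 ]
[        3        -4       -11 ]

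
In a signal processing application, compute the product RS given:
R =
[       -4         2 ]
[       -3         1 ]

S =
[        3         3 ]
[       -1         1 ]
RS =
[      -14       -10 ]
[      -10        -8 ]

Matrix multiplication: (RS)[i][j] = sum over k of R[i][k] * S[k][j].
  (RS)[0][0] = (-4)*(3) + (2)*(-1) = -14
  (RS)[0][1] = (-4)*(3) + (2)*(1) = -10
  (RS)[1][0] = (-3)*(3) + (1)*(-1) = -10
  (RS)[1][1] = (-3)*(3) + (1)*(1) = -8
RS =
[      -14       -10 ]
[      -10        -8 ]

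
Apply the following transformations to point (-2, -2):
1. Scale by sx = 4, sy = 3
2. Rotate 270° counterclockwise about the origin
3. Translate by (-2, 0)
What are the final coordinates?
(-8, 8)

Step 1: Scale → (-8, -6)
Step 2: Rotate 270° → (-6, 8)
Step 3: Translate → (-8, 8)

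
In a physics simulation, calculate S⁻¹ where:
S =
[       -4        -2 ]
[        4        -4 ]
det(S) = 24
S⁻¹ =
[     -1/6      1/12 ]
[     -1/6      -1/6 ]

For a 2×2 matrix S = [[a, b], [c, d]] with det(S) ≠ 0, S⁻¹ = (1/det(S)) * [[d, -b], [-c, a]].
det(S) = (-4)*(-4) - (-2)*(4) = 16 + 8 = 24.
S⁻¹ = (1/24) * [[-4, 2], [-4, -4]].
Dividing each entry by 24 and reducing:
S⁻¹ =
[     -1/6      1/12 ]
[     -1/6      -1/6 ]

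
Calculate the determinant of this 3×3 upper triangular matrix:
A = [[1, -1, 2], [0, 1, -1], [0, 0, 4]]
4

The determinant of a triangular matrix is the product of its diagonal entries (the off-diagonal entries above the diagonal do not affect it).
det(A) = (1) * (1) * (4) = 4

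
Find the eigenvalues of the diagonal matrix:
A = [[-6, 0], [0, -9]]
λ₁ = -6, λ₂ = -9

The characteristic polynomial of A is det(A - λI) = (-6 - λ)(-9 - λ) = 0.
The roots are λ = -6 and λ = -9, so the eigenvalues are the diagonal entries.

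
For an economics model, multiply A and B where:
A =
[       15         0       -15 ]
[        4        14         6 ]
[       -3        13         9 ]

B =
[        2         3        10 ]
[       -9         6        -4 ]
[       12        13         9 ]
AB =
[     -150      -150        15 ]
[      -46       174        38 ]
[      -15       186        -1 ]

Matrix multiplication: (AB)[i][j] = sum over k of A[i][k] * B[k][j].
  (AB)[0][0] = (15)*(2) + (0)*(-9) + (-15)*(12) = -150
  (AB)[0][1] = (15)*(3) + (0)*(6) + (-15)*(13) = -150
  (AB)[0][2] = (15)*(10) + (0)*(-4) + (-15)*(9) = 15
  (AB)[1][0] = (4)*(2) + (14)*(-9) + (6)*(12) = -46
  (AB)[1][1] = (4)*(3) + (14)*(6) + (6)*(13) = 174
  (AB)[1][2] = (4)*(10) + (14)*(-4) + (6)*(9) = 38
  (AB)[2][0] = (-3)*(2) + (13)*(-9) + (9)*(12) = -15
  (AB)[2][1] = (-3)*(3) + (13)*(6) + (9)*(13) = 186
  (AB)[2][2] = (-3)*(10) + (13)*(-4) + (9)*(9) = -1
AB =
[     -150      -150        15 ]
[      -46       174        38 ]
[      -15       186        -1 ]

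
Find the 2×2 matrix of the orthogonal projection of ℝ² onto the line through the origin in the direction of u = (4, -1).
[[16/17, -4/17], [-4/17, 1/17]]

The orthogonal projection onto the line spanned by a nonzero vector u = (a, b) has matrix P = (u uᵀ) / (uᵀ u) = (1/(a² + b²)) · [[a², ab], [ab, b²]].
Here u = (4, -1), so a² + b² = 16 + 1 = 17.
P = (1/17) · [[16, -4], [-4, 1]] = [[16/17, -4/17], [-4/17, 1/17]].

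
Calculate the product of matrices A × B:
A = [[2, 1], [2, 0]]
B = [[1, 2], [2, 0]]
[[4, 4], [2, 4]]

Matrix multiplication:
C[0][0] = 2×1 + 1×2 = 4
C[0][1] = 2×2 + 1×0 = 4
C[1][0] = 2×1 + 0×2 = 2
C[1][1] = 2×2 + 0×0 = 4
Result: [[4, 4], [2, 4]]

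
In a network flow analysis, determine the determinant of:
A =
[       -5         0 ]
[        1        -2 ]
det(A) = 10

For a 2×2 matrix [[a, b], [c, d]], det = a*d - b*c.
det(A) = (-5)*(-2) - (0)*(1) = 10 - 0 = 10.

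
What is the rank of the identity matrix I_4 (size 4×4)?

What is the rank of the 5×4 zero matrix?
rank(I_4) = 4, rank(0) = 0

The identity I_4 has 4 columns that are the standard basis vectors e_1, …, e_4. These are linearly independent, so all 4 columns are pivots and rank(I_4) = 4.
The 5×4 zero matrix has every entry zero, so every row is the zero row and there are no pivots; rank(0) = 0.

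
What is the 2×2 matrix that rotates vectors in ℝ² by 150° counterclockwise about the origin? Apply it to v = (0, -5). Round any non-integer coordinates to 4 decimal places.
R = [[-√3/2, -1/2], [1/2, -√3/2]]; R·v = (2.5000, 4.3301)

A counterclockwise rotation by angle θ in ℝ² has matrix R(θ) = [[cos θ, -sin θ], [sin θ, cos θ]].
For θ = 150°: cos θ = -√3/2, sin θ = 1/2.
R(150°) = [[-√3/2, -1/2], [1/2, -√3/2]].
R·v = [-√3/2·0 + (-1/2)·-5, 1/2·0 + -√3/2·-5] = (2.5000, 4.3301).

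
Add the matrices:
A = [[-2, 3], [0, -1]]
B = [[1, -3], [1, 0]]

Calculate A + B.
[[-1, 0], [1, -1]]

Add corresponding elements:
(-2)+(1)=-1
(3)+(-3)=0
(0)+(1)=1
(-1)+(0)=-1
A + B = [[-1, 0], [1, -1]]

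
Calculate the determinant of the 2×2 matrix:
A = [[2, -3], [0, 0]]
0

For A = [[a, b], [c, d]], det(A) = a*d - b*c.
det(A) = (2)*(0) - (-3)*(0) = 0 - 0 = 0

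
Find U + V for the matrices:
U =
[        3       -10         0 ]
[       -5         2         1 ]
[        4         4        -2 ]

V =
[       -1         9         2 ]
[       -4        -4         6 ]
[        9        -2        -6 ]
U + V =
[        2        -1         2 ]
[       -9        -2         7 ]
[       13         2        -8 ]

Matrix addition is elementwise: (U+V)[i][j] = U[i][j] + V[i][j].
  (U+V)[0][0] = (3) + (-1) = 2
  (U+V)[0][1] = (-10) + (9) = -1
  (U+V)[0][2] = (0) + (2) = 2
  (U+V)[1][0] = (-5) + (-4) = -9
  (U+V)[1][1] = (2) + (-4) = -2
  (U+V)[1][2] = (1) + (6) = 7
  (U+V)[2][0] = (4) + (9) = 13
  (U+V)[2][1] = (4) + (-2) = 2
  (U+V)[2][2] = (-2) + (-6) = -8
U + V =
[        2        -1         2 ]
[       -9        -2         7 ]
[       13         2        -8 ]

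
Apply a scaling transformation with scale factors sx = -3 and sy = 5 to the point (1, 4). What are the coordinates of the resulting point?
(-3, 20)

Scaling matrix:
[[-3, 0], [0, 5]]
Result: (1 × -3, 4 × 5) = (-3, 20)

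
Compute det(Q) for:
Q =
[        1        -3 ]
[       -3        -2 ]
det(Q) = -11

For a 2×2 matrix [[a, b], [c, d]], det = a*d - b*c.
det(Q) = (1)*(-2) - (-3)*(-3) = -2 - 9 = -11.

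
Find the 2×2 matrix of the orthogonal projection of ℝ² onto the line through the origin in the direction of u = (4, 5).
[[16/41, 20/41], [20/41, 25/41]]

The orthogonal projection onto the line spanned by a nonzero vector u = (a, b) has matrix P = (u uᵀ) / (uᵀ u) = (1/(a² + b²)) · [[a², ab], [ab, b²]].
Here u = (4, 5), so a² + b² = 16 + 25 = 41.
P = (1/41) · [[16, 20], [20, 25]] = [[16/41, 20/41], [20/41, 25/41]].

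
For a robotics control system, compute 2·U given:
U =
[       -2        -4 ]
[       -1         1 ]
2U =
[       -4        -8 ]
[       -2         2 ]

Scalar multiplication is elementwise: (2U)[i][j] = 2 * U[i][j].
  (2U)[0][0] = 2 * (-2) = -4
  (2U)[0][1] = 2 * (-4) = -8
  (2U)[1][0] = 2 * (-1) = -2
  (2U)[1][1] = 2 * (1) = 2
2U =
[       -4        -8 ]
[       -2         2 ]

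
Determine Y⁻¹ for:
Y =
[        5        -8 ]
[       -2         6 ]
det(Y) = 14
Y⁻¹ =
[      3/7       4/7 ]
[      1/7      5/14 ]

For a 2×2 matrix Y = [[a, b], [c, d]] with det(Y) ≠ 0, Y⁻¹ = (1/det(Y)) * [[d, -b], [-c, a]].
det(Y) = (5)*(6) - (-8)*(-2) = 30 - 16 = 14.
Y⁻¹ = (1/14) * [[6, 8], [2, 5]].
Dividing each entry by 14 and reducing:
Y⁻¹ =
[      3/7       4/7 ]
[      1/7      5/14 ]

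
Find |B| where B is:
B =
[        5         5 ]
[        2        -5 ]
det(B) = -35

For a 2×2 matrix [[a, b], [c, d]], det = a*d - b*c.
det(B) = (5)*(-5) - (5)*(2) = -25 - 10 = -35.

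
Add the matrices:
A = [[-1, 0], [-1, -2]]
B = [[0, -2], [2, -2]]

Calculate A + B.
[[-1, -2], [1, -4]]

Add corresponding elements:
(-1)+(0)=-1
(0)+(-2)=-2
(-1)+(2)=1
(-2)+(-2)=-4
A + B = [[-1, -2], [1, -4]]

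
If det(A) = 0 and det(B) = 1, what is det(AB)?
0

Use the multiplicative property of determinants: det(AB) = det(A)*det(B).
det(AB) = (0)*(1) = 0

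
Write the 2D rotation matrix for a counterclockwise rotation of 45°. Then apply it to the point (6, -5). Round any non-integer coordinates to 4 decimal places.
R = [[√2/2, -√2/2], [√2/2, √2/2]]; R·(6, -5) = (7.7782, 0.7071)

Rotation matrix formula: R(θ) = [[cos θ, -sin θ], [sin θ, cos θ]]
For θ = 45°:
cos(45°) = √2/2
sin(45°) = √2/2
R = [[√2/2, -√2/2], [√2/2, √2/2]]
Apply to (6, -5): [√2/2·6 + (-√2/2)·-5, √2/2·6 + √2/2·-5] = (7.7782, 0.7071)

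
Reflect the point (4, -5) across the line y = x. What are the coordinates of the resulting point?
(-5, 4)

Reflection across line y = x: (4, -5) → (-5, 4)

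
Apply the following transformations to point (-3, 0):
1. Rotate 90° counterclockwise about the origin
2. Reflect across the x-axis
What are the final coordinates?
(0, 3)

Step 1: Rotate 90° → (0, -3)
Step 2: Reflect across the x-axis → (0, 3)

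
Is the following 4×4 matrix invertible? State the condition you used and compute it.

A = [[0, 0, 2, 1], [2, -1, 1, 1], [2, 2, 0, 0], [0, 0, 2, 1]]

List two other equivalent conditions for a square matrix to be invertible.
No, not invertible; det(A) = 0 (two rows are equal, so the rows are linearly dependent). Equivalent conditions (failing for this A): rank(A) < 4; Ax = 0 has non-trivial solutions; 0 is an eigenvalue; the columns are linearly dependent.

To check invertibility, compute det(A).
In this matrix, row 0 and the last row are identical, so one row is a scalar multiple of another and the rows are linearly dependent.
A matrix with linearly dependent rows has det = 0 and is not invertible.
Equivalent failed conditions:
- rank(A) < 4.
- Ax = 0 has non-trivial solutions.
- 0 is an eigenvalue.
- The columns are linearly dependent.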